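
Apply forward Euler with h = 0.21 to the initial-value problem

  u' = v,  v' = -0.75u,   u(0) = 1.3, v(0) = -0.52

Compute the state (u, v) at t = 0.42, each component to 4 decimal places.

1.0386, -0.9123

Euler on (u,v): u_{n+1} = u_n + h·u', v_{n+1} = v_n + h·v'.
0.000000: (1.300000, -0.520000); f=(-0.520000, -0.975000) → (1.190800, -0.724750)
0.210000: (1.190800, -0.724750); f=(-0.724750, -0.893100) → (1.038603, -0.912301)
(u(0.42), v(0.42)) ≈ (1.0386, -0.9123)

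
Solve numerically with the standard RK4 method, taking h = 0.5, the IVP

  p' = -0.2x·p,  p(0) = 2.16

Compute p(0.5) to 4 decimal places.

2.1067

RK4: k1 = f(x_n, p_n); k2 = f(x_n + h/2, p_n + (h/2)·k1); k3 = f(x_n + h/2, p_n + (h/2)·k2); k4 = f(x_n + h, p_n + h·k3); p_{n+1} = p_n + (h/6)·(k1 + 2k2 + 2k3 + k4).
x=0.000000, p=2.160000:
  k1 = f(0.000000, 2.160000) = 0.000000
  k2 = f(0.250000, 2.160000) = -0.108000
  k3 = f(0.250000, 2.133000) = -0.106650
  k4 = f(0.500000, 2.106675) = -0.210668
  p ← 2.160000 + (0.5/6)·(k1 + 2k2 + 2k3 + k4) = 2.106669
p(0.5) ≈ 2.1067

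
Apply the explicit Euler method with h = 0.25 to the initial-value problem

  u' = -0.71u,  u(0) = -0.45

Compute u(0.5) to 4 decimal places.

-0.3044

Euler: u_{n+1} = u_n + h·f(t_n, u_n).
t=0.000000, u=-0.450000: f=0.319500 → u ← -0.450000 + 0.25·0.319500 = -0.370125
t=0.250000, u=-0.370125: f=0.262789 → u ← -0.370125 + 0.25·0.262789 = -0.304428
u(0.5) ≈ -0.3044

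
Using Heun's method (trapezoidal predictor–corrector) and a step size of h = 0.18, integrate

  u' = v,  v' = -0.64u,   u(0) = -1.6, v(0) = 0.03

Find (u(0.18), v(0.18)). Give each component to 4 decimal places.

-1.5780, 0.2140

Heun on (u,v): k1 = f(x_n, state_n); k2 = f(x_n + h, state_n + h·k1); state_{n+1} = state_n + (h/2)·(k1 + k2).
0.000000: (-1.600000, 0.030000)
  k1 = (0.030000, 1.024000)
  predictor → (-1.594600, 0.214320)
  k2 = (0.214320, 1.020544)
  → (-1.578011, 0.214009)
(u(0.18), v(0.18)) ≈ (-1.5780, 0.2140)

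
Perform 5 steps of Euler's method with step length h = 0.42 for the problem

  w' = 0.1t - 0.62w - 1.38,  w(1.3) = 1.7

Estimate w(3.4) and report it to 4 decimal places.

-1.0576

Euler: w_{n+1} = w_n + h·f(t_n, w_n).
t=1.300000, w=1.700000: f=-2.304000 → w ← 1.700000 + 0.42·(-2.304000) = 0.732320
t=1.720000, w=0.732320: f=-1.662038 → w ← 0.732320 + 0.42·(-1.662038) = 0.034264
t=2.140000, w=0.034264: f=-1.187244 → w ← 0.034264 + 0.42·(-1.187244) = -0.464378
t=2.560000, w=-0.464378: f=-0.836085 → w ← -0.464378 + 0.42·(-0.836085) = -0.815534
t=2.980000, w=-0.815534: f=-0.576369 → w ← -0.815534 + 0.42·(-0.576369) = -1.057609
w(3.4) ≈ -1.0576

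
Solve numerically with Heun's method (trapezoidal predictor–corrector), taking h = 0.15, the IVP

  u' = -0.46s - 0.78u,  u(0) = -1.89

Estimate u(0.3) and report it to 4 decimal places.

Heun: k1 = f(s_n, u_n); k2 = f(s_n + h, u_n + h·k1); u_{n+1} = u_n + (h/2)·(k1 + k2).
s=0.000000, u=-1.890000:
  k1 = f(0.000000, -1.890000) = 1.474200
  k2 = f(0.150000, -1.668870) = 1.232719
  u ← -1.890000 + (0.15/2)·(1.474200 + 1.232719) = -1.686981
s=0.150000, u=-1.686981:
  k1 = f(0.150000, -1.686981) = 1.246845
  k2 = f(0.300000, -1.499954) = 1.031964
  u ← -1.686981 + (0.15/2)·(1.246845 + 1.031964) = -1.516070
u(0.3) ≈ -1.5161

-1.5161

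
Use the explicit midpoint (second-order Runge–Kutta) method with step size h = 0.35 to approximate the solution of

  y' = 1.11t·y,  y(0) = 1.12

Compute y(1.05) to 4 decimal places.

Midpoint: k1 = f(t_n, y_n); k2 = f(t_n + h/2, y_n + (h/2)·k1); y_{n+1} = y_n + h·k2.
t=0.000000, y=1.120000:
  k1 = f(0.000000, 1.120000) = 0.000000
  k2 = f(0.175000, 1.120000) = 0.217560
  y ← 1.120000 + 0.35·0.217560 = 1.196146
t=0.350000, y=1.196146:
  k1 = f(0.350000, 1.196146) = 0.464703
  k2 = f(0.525000, 1.277469) = 0.744445
  y ← 1.196146 + 0.35·0.744445 = 1.456702
t=0.700000, y=1.456702:
  k1 = f(0.700000, 1.456702) = 1.131857
  k2 = f(0.875000, 1.654777) = 1.607202
  y ← 1.456702 + 0.35·1.607202 = 2.019222
y(1.05) ≈ 2.0192

2.0192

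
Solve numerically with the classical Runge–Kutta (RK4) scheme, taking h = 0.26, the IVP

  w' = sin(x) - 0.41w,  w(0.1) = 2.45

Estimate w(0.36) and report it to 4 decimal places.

2.2589

RK4: k1 = f(x_n, w_n); k2 = f(x_n + h/2, w_n + (h/2)·k1); k3 = f(x_n + h/2, w_n + (h/2)·k2); k4 = f(x_n + h, w_n + h·k3); w_{n+1} = w_n + (h/6)·(k1 + 2k2 + 2k3 + k4).
x=0.100000, w=2.450000:
  k1 = f(0.100000, 2.450000) = -0.904667
  k2 = f(0.230000, 2.332393) = -0.728304
  k3 = f(0.230000, 2.355321) = -0.737704
  k4 = f(0.360000, 2.258197) = -0.573587
  w ← 2.450000 + (0.26/6)·(k1 + 2k2 + 2k3 + k4) = 2.258888
w(0.36) ≈ 2.2589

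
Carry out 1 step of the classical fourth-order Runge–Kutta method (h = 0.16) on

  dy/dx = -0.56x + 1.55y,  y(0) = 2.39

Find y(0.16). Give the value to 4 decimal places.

RK4: k1 = f(x_n, y_n); k2 = f(x_n + h/2, y_n + (h/2)·k1); k3 = f(x_n + h/2, y_n + (h/2)·k2); k4 = f(x_n + h, y_n + h·k3); y_{n+1} = y_n + (h/6)·(k1 + 2k2 + 2k3 + k4).
x=0.000000, y=2.390000:
  k1 = f(0.000000, 2.390000) = 3.704500
  k2 = f(0.080000, 2.686360) = 4.119058
  k3 = f(0.080000, 2.719525) = 4.170463
  k4 = f(0.160000, 3.057274) = 4.649175
  y ← 2.390000 + (0.16/6)·(k1 + 2k2 + 2k3 + k4) = 3.054872
y(0.16) ≈ 3.0549

3.0549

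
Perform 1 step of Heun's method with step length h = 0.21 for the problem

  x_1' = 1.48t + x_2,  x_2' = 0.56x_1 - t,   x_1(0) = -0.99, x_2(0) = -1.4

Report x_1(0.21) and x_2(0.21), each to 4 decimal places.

Heun on (x_1,x_2): k1 = f(t_n, state_n); k2 = f(t_n + h, state_n + h·k1); state_{n+1} = state_n + (h/2)·(k1 + k2).
0.000000: (-0.990000, -1.400000)
  k1 = (-1.400000, -0.554400)
  predictor → (-1.284000, -1.516424)
  k2 = (-1.205624, -0.929040)
  → (-1.263591, -1.555761)
(x_1(0.21), x_2(0.21)) ≈ (-1.2636, -1.5558)

-1.2636, -1.5558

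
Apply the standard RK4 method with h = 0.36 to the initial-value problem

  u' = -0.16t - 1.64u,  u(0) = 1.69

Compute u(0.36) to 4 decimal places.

RK4: k1 = f(t_n, u_n); k2 = f(t_n + h/2, u_n + (h/2)·k1); k3 = f(t_n + h/2, u_n + (h/2)·k2); k4 = f(t_n + h, u_n + h·k3); u_{n+1} = u_n + (h/6)·(k1 + 2k2 + 2k3 + k4).
t=0.000000, u=1.690000:
  k1 = f(0.000000, 1.690000) = -2.771600
  k2 = f(0.180000, 1.191112) = -1.982224
  k3 = f(0.180000, 1.333200) = -2.215248
  k4 = f(0.360000, 0.892511) = -1.521318
  u ← 1.690000 + (0.36/6)·(k1 + 2k2 + 2k3 + k4) = 0.928728
u(0.36) ≈ 0.9287

0.9287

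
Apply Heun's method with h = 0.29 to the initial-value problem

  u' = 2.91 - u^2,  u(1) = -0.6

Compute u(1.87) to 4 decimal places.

Heun: k1 = f(t_n, u_n); k2 = f(t_n + h, u_n + h·k1); u_{n+1} = u_n + (h/2)·(k1 + k2).
t=1.000000, u=-0.600000:
  k1 = f(1.000000, -0.600000) = 2.550000
  k2 = f(1.290000, 0.139500) = 2.890540
  u ← -0.600000 + (0.29/2)·(2.550000 + 2.890540) = 0.188878
t=1.290000, u=0.188878:
  k1 = f(1.290000, 0.188878) = 2.874325
  k2 = f(1.580000, 1.022433) = 1.864632
  u ← 0.188878 + (0.29/2)·(2.874325 + 1.864632) = 0.876027
t=1.580000, u=0.876027:
  k1 = f(1.580000, 0.876027) = 2.142577
  k2 = f(1.870000, 1.497374) = 0.667870
  u ← 0.876027 + (0.29/2)·(2.142577 + 0.667870) = 1.283542
u(1.87) ≈ 1.2835

1.2835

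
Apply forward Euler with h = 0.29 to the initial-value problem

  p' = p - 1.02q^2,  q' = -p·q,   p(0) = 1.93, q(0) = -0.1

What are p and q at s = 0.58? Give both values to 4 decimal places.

Euler on (p,q): p_{n+1} = p_n + h·p', q_{n+1} = q_n + h·q'.
0.000000: (1.930000, -0.100000); f=(1.919800, 0.193000) → (2.486742, -0.044030)
0.290000: (2.486742, -0.044030); f=(2.484765, 0.109491) → (3.207324, -0.012278)
(p(0.58), q(0.58)) ≈ (3.2073, -0.0123)

3.2073, -0.0123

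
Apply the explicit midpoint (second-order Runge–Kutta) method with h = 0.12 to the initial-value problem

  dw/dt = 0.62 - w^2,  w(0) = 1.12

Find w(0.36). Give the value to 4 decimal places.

Midpoint: k1 = f(t_n, w_n); k2 = f(t_n + h/2, w_n + (h/2)·k1); w_{n+1} = w_n + h·k2.
t=0.000000, w=1.120000:
  k1 = f(0.000000, 1.120000) = -0.634400
  k2 = f(0.060000, 1.081936) = -0.550586
  w ← 1.120000 + 0.12·(-0.550586) = 1.053930
t=0.120000, w=1.053930:
  k1 = f(0.120000, 1.053930) = -0.490768
  k2 = f(0.180000, 1.024484) = -0.429567
  w ← 1.053930 + 0.12·(-0.429567) = 1.002382
t=0.240000, w=1.002382:
  k1 = f(0.240000, 1.002382) = -0.384769
  k2 = f(0.300000, 0.979296) = -0.339020
  w ← 1.002382 + 0.12·(-0.339020) = 0.961699
w(0.36) ≈ 0.9617

0.9617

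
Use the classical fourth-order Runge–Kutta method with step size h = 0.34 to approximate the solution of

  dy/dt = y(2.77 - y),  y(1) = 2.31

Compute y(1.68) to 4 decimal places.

2.6873

RK4: k1 = f(t_n, y_n); k2 = f(t_n + h/2, y_n + (h/2)·k1); k3 = f(t_n + h/2, y_n + (h/2)·k2); k4 = f(t_n + h, y_n + h·k3); y_{n+1} = y_n + (h/6)·(k1 + 2k2 + 2k3 + k4).
t=1.000000, y=2.310000:
  k1 = f(1.000000, 2.310000) = 1.062600
  k2 = f(1.170000, 2.490642) = 0.695781
  k3 = f(1.170000, 2.428283) = 0.829786
  k4 = f(1.340000, 2.592127) = 0.461069
  y ← 2.310000 + (0.34/6)·(k1 + 2k2 + 2k3 + k4) = 2.569239
t=1.340000, y=2.569239:
  k1 = f(1.340000, 2.569239) = 0.515803
  k2 = f(1.510000, 2.656925) = 0.300431
  k3 = f(1.510000, 2.620312) = 0.392229
  k4 = f(1.680000, 2.702597) = 0.182164
  y ← 2.569239 + (0.34/6)·(k1 + 2k2 + 2k3 + k4) = 2.687292
y(1.68) ≈ 2.6873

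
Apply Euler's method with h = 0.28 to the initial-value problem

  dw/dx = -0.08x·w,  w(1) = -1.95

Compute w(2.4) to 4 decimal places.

Euler: w_{n+1} = w_n + h·f(x_n, w_n).
x=1.000000, w=-1.950000: f=0.156000 → w ← -1.950000 + 0.28·0.156000 = -1.906320
x=1.280000, w=-1.906320: f=0.195207 → w ← -1.906320 + 0.28·0.195207 = -1.851662
x=1.560000, w=-1.851662: f=0.231087 → w ← -1.851662 + 0.28·0.231087 = -1.786958
x=1.840000, w=-1.786958: f=0.263040 → w ← -1.786958 + 0.28·0.263040 = -1.713306
x=2.120000, w=-1.713306: f=0.290577 → w ← -1.713306 + 0.28·0.290577 = -1.631945
w(2.4) ≈ -1.6319

-1.6319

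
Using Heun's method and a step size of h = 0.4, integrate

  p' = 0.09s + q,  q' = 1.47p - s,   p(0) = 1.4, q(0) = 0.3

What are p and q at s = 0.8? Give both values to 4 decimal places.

Heun on (p,q): k1 = f(s_n, state_n); k2 = f(s_n + h, state_n + h·k1); state_{n+1} = state_n + (h/2)·(k1 + k2).
0.000000: (1.400000, 0.300000)
  k1 = (0.300000, 2.058000)
  predictor → (1.520000, 1.123200)
  k2 = (1.159200, 1.834400)
  → (1.691840, 1.078480)
0.400000: (1.691840, 1.078480)
  k1 = (1.114480, 2.087005)
  predictor → (2.137632, 1.913282)
  k2 = (1.985282, 2.342319)
  → (2.311792, 1.964345)
(p(0.8), q(0.8)) ≈ (2.3118, 1.9643)

2.3118, 1.9643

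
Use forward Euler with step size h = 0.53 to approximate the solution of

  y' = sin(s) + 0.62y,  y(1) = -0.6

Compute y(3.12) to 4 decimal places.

1.0105

Euler: y_{n+1} = y_n + h·f(s_n, y_n).
s=1.000000, y=-0.600000: f=0.469471 → y ← -0.600000 + 0.53·0.469471 = -0.351180
s=1.530000, y=-0.351180: f=0.781436 → y ← -0.351180 + 0.53·0.781436 = 0.062981
s=2.060000, y=0.062981: f=0.921755 → y ← 0.062981 + 0.53·0.921755 = 0.551511
s=2.590000, y=0.551511: f=0.865981 → y ← 0.551511 + 0.53·0.865981 = 1.010481
y(3.12) ≈ 1.0105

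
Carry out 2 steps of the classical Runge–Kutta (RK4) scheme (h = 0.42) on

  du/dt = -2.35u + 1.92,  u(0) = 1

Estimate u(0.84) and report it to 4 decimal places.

RK4: k1 = f(t_n, u_n); k2 = f(t_n + h/2, u_n + (h/2)·k1); k3 = f(t_n + h/2, u_n + (h/2)·k2); k4 = f(t_n + h, u_n + h·k3); u_{n+1} = u_n + (h/6)·(k1 + 2k2 + 2k3 + k4).
t=0.000000, u=1.000000:
  k1 = f(0.000000, 1.000000) = -0.430000
  k2 = f(0.210000, 0.909700) = -0.217795
  k3 = f(0.210000, 0.954263) = -0.322518
  k4 = f(0.420000, 0.864542) = -0.111675
  u ← 1.000000 + (0.42/6)·(k1 + 2k2 + 2k3 + k4) = 0.886439
t=0.420000, u=0.886439:
  k1 = f(0.420000, 0.886439) = -0.163132
  k2 = f(0.630000, 0.852181) = -0.082626
  k3 = f(0.630000, 0.869087) = -0.122356
  k4 = f(0.840000, 0.835050) = -0.042367
  u ← 0.886439 + (0.42/6)·(k1 + 2k2 + 2k3 + k4) = 0.843357
u(0.84) ≈ 0.8434

0.8434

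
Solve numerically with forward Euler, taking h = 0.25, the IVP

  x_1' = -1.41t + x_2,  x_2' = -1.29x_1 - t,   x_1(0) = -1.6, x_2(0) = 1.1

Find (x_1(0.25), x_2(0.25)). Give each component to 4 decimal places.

-1.3250, 1.6160

Euler on (x_1,x_2): x_1_{n+1} = x_1_n + h·x_1', x_2_{n+1} = x_2_n + h·x_2'.
0.000000: (-1.600000, 1.100000); f=(1.100000, 2.064000) → (-1.325000, 1.616000)
(x_1(0.25), x_2(0.25)) ≈ (-1.3250, 1.6160)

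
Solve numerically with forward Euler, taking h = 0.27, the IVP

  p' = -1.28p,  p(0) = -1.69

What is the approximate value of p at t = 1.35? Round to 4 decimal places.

Euler: p_{n+1} = p_n + h·f(t_n, p_n).
t=0.000000, p=-1.690000: f=2.163200 → p ← -1.690000 + 0.27·2.163200 = -1.105936
t=0.270000, p=-1.105936: f=1.415598 → p ← -1.105936 + 0.27·1.415598 = -0.723725
t=0.540000, p=-0.723725: f=0.926367 → p ← -0.723725 + 0.27·0.926367 = -0.473605
t=0.810000, p=-0.473605: f=0.606215 → p ← -0.473605 + 0.27·0.606215 = -0.309927
t=1.080000, p=-0.309927: f=0.396707 → p ← -0.309927 + 0.27·0.396707 = -0.202816
p(1.35) ≈ -0.2028

-0.2028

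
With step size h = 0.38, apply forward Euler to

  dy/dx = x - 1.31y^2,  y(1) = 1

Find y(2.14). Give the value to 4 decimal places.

1.1709

Euler: y_{n+1} = y_n + h·f(x_n, y_n).
x=1.000000, y=1.000000: f=-0.310000 → y ← 1.000000 + 0.38·(-0.310000) = 0.882200
x=1.380000, y=0.882200: f=0.360457 → y ← 0.882200 + 0.38·0.360457 = 1.019174
x=1.760000, y=1.019174: f=0.399283 → y ← 1.019174 + 0.38·0.399283 = 1.170901
y(2.14) ≈ 1.1709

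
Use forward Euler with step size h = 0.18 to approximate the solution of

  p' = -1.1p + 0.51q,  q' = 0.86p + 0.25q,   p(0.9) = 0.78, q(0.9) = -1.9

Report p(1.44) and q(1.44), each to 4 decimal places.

-0.0196, -1.9339

Euler on (p,q): p_{n+1} = p_n + h·p', q_{n+1} = q_n + h·q'.
0.900000: (0.780000, -1.900000); f=(-1.827000, 0.195800) → (0.451140, -1.864756)
1.080000: (0.451140, -1.864756); f=(-1.447280, -0.078209) → (0.190630, -1.878834)
1.260000: (0.190630, -1.878834); f=(-1.167898, -0.305767) → (-0.019592, -1.933872)
(p(1.44), q(1.44)) ≈ (-0.0196, -1.9339)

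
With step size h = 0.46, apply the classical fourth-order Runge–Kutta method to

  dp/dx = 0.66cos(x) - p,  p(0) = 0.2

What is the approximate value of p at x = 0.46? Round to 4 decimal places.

RK4: k1 = f(x_n, p_n); k2 = f(x_n + h/2, p_n + (h/2)·k1); k3 = f(x_n + h/2, p_n + (h/2)·k2); k4 = f(x_n + h, p_n + h·k3); p_{n+1} = p_n + (h/6)·(k1 + 2k2 + 2k3 + k4).
x=0.000000, p=0.200000:
  k1 = f(0.000000, 0.200000) = 0.460000
  k2 = f(0.230000, 0.305800) = 0.336820
  k3 = f(0.230000, 0.277469) = 0.365151
  k4 = f(0.460000, 0.367970) = 0.223425
  p ← 0.200000 + (0.46/6)·(k1 + 2k2 + 2k3 + k4) = 0.360031
p(0.46) ≈ 0.3600

0.3600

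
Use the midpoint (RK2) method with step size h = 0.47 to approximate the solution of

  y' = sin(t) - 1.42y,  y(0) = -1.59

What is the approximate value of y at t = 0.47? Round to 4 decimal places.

Midpoint: k1 = f(t_n, y_n); k2 = f(t_n + h/2, y_n + (h/2)·k1); y_{n+1} = y_n + h·k2.
t=0.000000, y=-1.590000:
  k1 = f(0.000000, -1.590000) = 2.257800
  k2 = f(0.235000, -1.059417) = 1.737215
  y ← -1.590000 + 0.47·1.737215 = -0.773509
y(0.47) ≈ -0.7735

-0.7735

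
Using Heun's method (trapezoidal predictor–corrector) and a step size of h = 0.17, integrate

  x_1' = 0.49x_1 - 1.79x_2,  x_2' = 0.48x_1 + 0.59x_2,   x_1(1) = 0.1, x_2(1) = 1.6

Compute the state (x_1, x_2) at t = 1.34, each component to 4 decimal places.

Heun on (x_1,x_2): k1 = f(t_n, state_n); k2 = f(t_n + h, state_n + h·k1); state_{n+1} = state_n + (h/2)·(k1 + k2).
1.000000: (0.100000, 1.600000)
  k1 = (-2.815000, 0.992000)
  predictor → (-0.378550, 1.768640)
  k2 = (-3.351355, 0.861794)
  → (-0.424140, 1.757572)
1.170000: (-0.424140, 1.757572)
  k1 = (-3.353883, 0.833380)
  predictor → (-0.994300, 1.899247)
  k2 = (-3.886860, 0.643292)
  → (-1.039603, 1.883090)
(x_1(1.34), x_2(1.34)) ≈ (-1.0396, 1.8831)

-1.0396, 1.8831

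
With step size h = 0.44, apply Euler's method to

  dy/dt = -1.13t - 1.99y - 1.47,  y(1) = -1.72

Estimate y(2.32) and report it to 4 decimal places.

-1.7721

Euler: y_{n+1} = y_n + h·f(t_n, y_n).
t=1.000000, y=-1.720000: f=0.822800 → y ← -1.720000 + 0.44·0.822800 = -1.357968
t=1.440000, y=-1.357968: f=-0.394844 → y ← -1.357968 + 0.44·(-0.394844) = -1.531699
t=1.880000, y=-1.531699: f=-0.546319 → y ← -1.531699 + 0.44·(-0.546319) = -1.772079
y(2.32) ≈ -1.7721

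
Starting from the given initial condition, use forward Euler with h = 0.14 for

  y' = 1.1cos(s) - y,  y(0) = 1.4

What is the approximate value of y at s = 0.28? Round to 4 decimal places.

Euler: y_{n+1} = y_n + h·f(s_n, y_n).
s=0.000000, y=1.400000: f=-0.300000 → y ← 1.400000 + 0.14·(-0.300000) = 1.358000
s=0.140000, y=1.358000: f=-0.268762 → y ← 1.358000 + 0.14·(-0.268762) = 1.320373
y(0.28) ≈ 1.3204

1.3204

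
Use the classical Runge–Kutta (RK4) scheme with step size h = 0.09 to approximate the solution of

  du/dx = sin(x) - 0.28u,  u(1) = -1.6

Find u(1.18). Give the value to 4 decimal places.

-1.3659

RK4: k1 = f(x_n, u_n); k2 = f(x_n + h/2, u_n + (h/2)·k1); k3 = f(x_n + h/2, u_n + (h/2)·k2); k4 = f(x_n + h, u_n + h·k3); u_{n+1} = u_n + (h/6)·(k1 + 2k2 + 2k3 + k4).
x=1.000000, u=-1.600000:
  k1 = f(1.000000, -1.600000) = 1.289471
  k2 = f(1.045000, -1.541974) = 1.296677
  k3 = f(1.045000, -1.541650) = 1.296586
  k4 = f(1.090000, -1.483307) = 1.301953
  u ← -1.600000 + (0.09/6)·(k1 + 2k2 + 2k3 + k4) = -1.483331
x=1.090000, u=-1.483331:
  k1 = f(1.090000, -1.483331) = 1.301960
  k2 = f(1.135000, -1.424743) = 1.305462
  k3 = f(1.135000, -1.424585) = 1.305418
  k4 = f(1.180000, -1.365843) = 1.307042
  u ← -1.483331 + (0.09/6)·(k1 + 2k2 + 2k3 + k4) = -1.365869
u(1.18) ≈ -1.3659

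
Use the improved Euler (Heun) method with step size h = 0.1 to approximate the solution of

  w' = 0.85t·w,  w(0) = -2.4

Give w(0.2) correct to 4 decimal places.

-2.4411

Heun: k1 = f(t_n, w_n); k2 = f(t_n + h, w_n + h·k1); w_{n+1} = w_n + (h/2)·(k1 + k2).
t=0.000000, w=-2.400000:
  k1 = f(0.000000, -2.400000) = 0.000000
  k2 = f(0.100000, -2.400000) = -0.204000
  w ← -2.400000 + (0.1/2)·(0.000000 + (-0.204000)) = -2.410200
t=0.100000, w=-2.410200:
  k1 = f(0.100000, -2.410200) = -0.204867
  k2 = f(0.200000, -2.430687) = -0.413217
  w ← -2.410200 + (0.1/2)·(-0.204867 + (-0.413217)) = -2.441104
w(0.2) ≈ -2.4411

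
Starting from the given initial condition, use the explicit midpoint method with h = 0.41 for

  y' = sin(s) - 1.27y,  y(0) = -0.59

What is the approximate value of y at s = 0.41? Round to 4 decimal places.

Midpoint: k1 = f(s_n, y_n); k2 = f(s_n + h/2, y_n + (h/2)·k1); y_{n+1} = y_n + h·k2.
s=0.000000, y=-0.590000:
  k1 = f(0.000000, -0.590000) = 0.749300
  k2 = f(0.205000, -0.436393) = 0.757787
  y ← -0.590000 + 0.41·0.757787 = -0.279307
y(0.41) ≈ -0.2793

-0.2793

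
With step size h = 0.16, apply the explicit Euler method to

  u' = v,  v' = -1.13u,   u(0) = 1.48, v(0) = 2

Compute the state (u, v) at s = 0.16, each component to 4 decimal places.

1.8000, 1.7324

Euler on (u,v): u_{n+1} = u_n + h·u', v_{n+1} = v_n + h·v'.
0.000000: (1.480000, 2.000000); f=(2.000000, -1.672400) → (1.800000, 1.732416)
(u(0.16), v(0.16)) ≈ (1.8000, 1.7324)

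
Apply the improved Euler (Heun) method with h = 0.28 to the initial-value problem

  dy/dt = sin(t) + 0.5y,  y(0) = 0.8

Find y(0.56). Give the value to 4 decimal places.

Heun: k1 = f(t_n, y_n); k2 = f(t_n + h, y_n + h·k1); y_{n+1} = y_n + (h/2)·(k1 + k2).
t=0.000000, y=0.800000:
  k1 = f(0.000000, 0.800000) = 0.400000
  k2 = f(0.280000, 0.912000) = 0.732356
  y ← 0.800000 + (0.28/2)·(0.400000 + 0.732356) = 0.958530
t=0.280000, y=0.958530:
  k1 = f(0.280000, 0.958530) = 0.755621
  k2 = f(0.560000, 1.170104) = 1.116238
  y ← 0.958530 + (0.28/2)·(0.755621 + 1.116238) = 1.220590
y(0.56) ≈ 1.2206

1.2206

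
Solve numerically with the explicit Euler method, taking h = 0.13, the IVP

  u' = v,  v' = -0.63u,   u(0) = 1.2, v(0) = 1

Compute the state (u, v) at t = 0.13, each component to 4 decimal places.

1.3300, 0.9017

Euler on (u,v): u_{n+1} = u_n + h·u', v_{n+1} = v_n + h·v'.
0.000000: (1.200000, 1.000000); f=(1.000000, -0.756000) → (1.330000, 0.901720)
(u(0.13), v(0.13)) ≈ (1.3300, 0.9017)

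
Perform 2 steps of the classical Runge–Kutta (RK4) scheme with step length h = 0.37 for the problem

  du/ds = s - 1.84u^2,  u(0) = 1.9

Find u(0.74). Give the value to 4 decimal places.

RK4: k1 = f(s_n, u_n); k2 = f(s_n + h/2, u_n + (h/2)·k1); k3 = f(s_n + h/2, u_n + (h/2)·k2); k4 = f(s_n + h, u_n + h·k3); u_{n+1} = u_n + (h/6)·(k1 + 2k2 + 2k3 + k4).
s=0.000000, u=1.900000:
  k1 = f(0.000000, 1.900000) = -6.642400
  k2 = f(0.185000, 0.671156) = -0.643829
  k3 = f(0.185000, 1.780892) = -5.650698
  k4 = f(0.370000, -0.190758) = 0.303045
  u ← 1.900000 + (0.37/6)·(k1 + 2k2 + 2k3 + k4) = 0.732748
s=0.370000, u=0.732748:
  k1 = f(0.370000, 0.732748) = -0.617932
  k2 = f(0.555000, 0.618431) = -0.148720
  k3 = f(0.555000, 0.705235) = -0.360136
  k4 = f(0.740000, 0.599498) = 0.078708
  u ← 0.732748 + (0.37/6)·(k1 + 2k2 + 2k3 + k4) = 0.636737
u(0.74) ≈ 0.6367

0.6367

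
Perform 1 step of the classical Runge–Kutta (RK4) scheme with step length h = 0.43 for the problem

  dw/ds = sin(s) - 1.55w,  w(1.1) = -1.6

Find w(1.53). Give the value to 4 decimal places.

-0.5205

RK4: k1 = f(s_n, w_n); k2 = f(s_n + h/2, w_n + (h/2)·k1); k3 = f(s_n + h/2, w_n + (h/2)·k2); k4 = f(s_n + h, w_n + h·k3); w_{n+1} = w_n + (h/6)·(k1 + 2k2 + 2k3 + k4).
s=1.100000, w=-1.600000:
  k1 = f(1.100000, -1.600000) = 3.371207
  k2 = f(1.315000, -0.875190) = 2.324007
  k3 = f(1.315000, -1.100338) = 2.672987
  k4 = f(1.530000, -0.450616) = 1.697622
  w ← -1.600000 + (0.43/6)·(k1 + 2k2 + 2k3 + k4) = -0.520498
w(1.53) ≈ -0.5205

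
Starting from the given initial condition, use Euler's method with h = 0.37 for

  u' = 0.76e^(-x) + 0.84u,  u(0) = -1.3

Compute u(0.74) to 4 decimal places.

-1.6708

Euler: u_{n+1} = u_n + h·f(x_n, u_n).
x=0.000000, u=-1.300000: f=-0.332000 → u ← -1.300000 + 0.37·(-0.332000) = -1.422840
x=0.370000, u=-1.422840: f=-0.670228 → u ← -1.422840 + 0.37·(-0.670228) = -1.670824
u(0.74) ≈ -1.6708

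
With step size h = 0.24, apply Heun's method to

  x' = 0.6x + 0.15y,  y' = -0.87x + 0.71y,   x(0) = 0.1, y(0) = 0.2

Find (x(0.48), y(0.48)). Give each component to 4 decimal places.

0.1508, 0.2207

Heun on (x,y): k1 = f(s_n, state_n); k2 = f(s_n + h, state_n + h·k1); state_{n+1} = state_n + (h/2)·(k1 + k2).
0.000000: (0.100000, 0.200000)
  k1 = (0.090000, 0.055000)
  predictor → (0.121600, 0.213200)
  k2 = (0.104940, 0.045580)
  → (0.123393, 0.212070)
0.240000: (0.123393, 0.212070)
  k1 = (0.105846, 0.043218)
  predictor → (0.148796, 0.222442)
  k2 = (0.122644, 0.028481)
  → (0.150812, 0.220673)
(x(0.48), y(0.48)) ≈ (0.1508, 0.2207)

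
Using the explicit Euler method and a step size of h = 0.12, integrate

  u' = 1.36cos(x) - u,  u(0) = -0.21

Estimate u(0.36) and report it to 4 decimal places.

Euler: u_{n+1} = u_n + h·f(x_n, u_n).
x=0.000000, u=-0.210000: f=1.570000 → u ← -0.210000 + 0.12·1.570000 = -0.021600
x=0.120000, u=-0.021600: f=1.371820 → u ← -0.021600 + 0.12·1.371820 = 0.143018
x=0.240000, u=0.143018: f=1.178001 → u ← 0.143018 + 0.12·1.178001 = 0.284379
u(0.36) ≈ 0.2844

0.2844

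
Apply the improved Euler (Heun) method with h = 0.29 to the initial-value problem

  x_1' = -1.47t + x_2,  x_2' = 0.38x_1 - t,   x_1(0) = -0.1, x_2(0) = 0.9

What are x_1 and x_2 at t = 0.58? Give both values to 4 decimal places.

0.1513, 0.7529

Heun on (x_1,x_2): k1 = f(t_n, state_n); k2 = f(t_n + h, state_n + h·k1); state_{n+1} = state_n + (h/2)·(k1 + k2).
0.000000: (-0.100000, 0.900000)
  k1 = (0.900000, -0.038000)
  predictor → (0.161000, 0.888980)
  k2 = (0.462680, -0.228820)
  → (0.097589, 0.861311)
0.290000: (0.097589, 0.861311)
  k1 = (0.435011, -0.252916)
  predictor → (0.223742, 0.787965)
  k2 = (-0.064635, -0.494978)
  → (0.151293, 0.752866)
(x_1(0.58), x_2(0.58)) ≈ (0.1513, 0.7529)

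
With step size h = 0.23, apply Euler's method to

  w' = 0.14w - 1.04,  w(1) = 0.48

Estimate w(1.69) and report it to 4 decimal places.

Euler: w_{n+1} = w_n + h·f(t_n, w_n).
t=1.000000, w=0.480000: f=-0.972800 → w ← 0.480000 + 0.23·(-0.972800) = 0.256256
t=1.230000, w=0.256256: f=-1.004124 → w ← 0.256256 + 0.23·(-1.004124) = 0.025307
t=1.460000, w=0.025307: f=-1.036457 → w ← 0.025307 + 0.23·(-1.036457) = -0.213078
w(1.69) ≈ -0.2131

-0.2131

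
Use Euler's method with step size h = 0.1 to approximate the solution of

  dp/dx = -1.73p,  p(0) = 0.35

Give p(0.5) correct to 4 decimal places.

Euler: p_{n+1} = p_n + h·f(x_n, p_n).
x=0.000000, p=0.350000: f=-0.605500 → p ← 0.350000 + 0.1·(-0.605500) = 0.289450
x=0.100000, p=0.289450: f=-0.500748 → p ← 0.289450 + 0.1·(-0.500748) = 0.239375
x=0.200000, p=0.239375: f=-0.414119 → p ← 0.239375 + 0.1·(-0.414119) = 0.197963
x=0.300000, p=0.197963: f=-0.342476 → p ← 0.197963 + 0.1·(-0.342476) = 0.163716
x=0.400000, p=0.163716: f=-0.283228 → p ← 0.163716 + 0.1·(-0.283228) = 0.135393
p(0.5) ≈ 0.1354

0.1354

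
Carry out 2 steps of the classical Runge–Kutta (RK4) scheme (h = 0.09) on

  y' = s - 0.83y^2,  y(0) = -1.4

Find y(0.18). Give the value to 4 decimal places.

RK4: k1 = f(s_n, y_n); k2 = f(s_n + h/2, y_n + (h/2)·k1); k3 = f(s_n + h/2, y_n + (h/2)·k2); k4 = f(s_n + h, y_n + h·k3); y_{n+1} = y_n + (h/6)·(k1 + 2k2 + 2k3 + k4).
s=0.000000, y=-1.400000:
  k1 = f(0.000000, -1.400000) = -1.626800
  k2 = f(0.045000, -1.473206) = -1.756379
  k3 = f(0.045000, -1.479037) = -1.770667
  k4 = f(0.090000, -1.559360) = -1.928231
  y ← -1.400000 + (0.09/6)·(k1 + 2k2 + 2k3 + k4) = -1.559137
s=0.090000, y=-1.559137:
  k1 = f(0.090000, -1.559137) = -1.927653
  k2 = f(0.135000, -1.645881) = -2.113408
  k3 = f(0.135000, -1.654240) = -2.136304
  k4 = f(0.180000, -1.751404) = -2.365956
  y ← -1.559137 + (0.09/6)·(k1 + 2k2 + 2k3 + k4) = -1.751032
y(0.18) ≈ -1.7510

-1.7510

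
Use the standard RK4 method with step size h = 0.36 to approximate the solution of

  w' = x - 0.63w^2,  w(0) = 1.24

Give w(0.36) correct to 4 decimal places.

RK4: k1 = f(x_n, w_n); k2 = f(x_n + h/2, w_n + (h/2)·k1); k3 = f(x_n + h/2, w_n + (h/2)·k2); k4 = f(x_n + h, w_n + h·k3); w_{n+1} = w_n + (h/6)·(k1 + 2k2 + 2k3 + k4).
x=0.000000, w=1.240000:
  k1 = f(0.000000, 1.240000) = -0.968688
  k2 = f(0.180000, 1.065636) = -0.535416
  k3 = f(0.180000, 1.143625) = -0.643963
  k4 = f(0.360000, 1.008173) = -0.280340
  w ← 1.240000 + (0.36/6)·(k1 + 2k2 + 2k3 + k4) = 1.023533
w(0.36) ≈ 1.0235

1.0235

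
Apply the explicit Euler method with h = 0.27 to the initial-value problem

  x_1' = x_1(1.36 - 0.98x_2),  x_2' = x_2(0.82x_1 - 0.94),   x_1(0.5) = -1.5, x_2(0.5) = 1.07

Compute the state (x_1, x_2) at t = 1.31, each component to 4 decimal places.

-2.6869, 0.0507

Euler on (x_1,x_2): x_1_{n+1} = x_1_n + h·x_1', x_2_{n+1} = x_2_n + h·x_2'.
0.500000: (-1.500000, 1.070000); f=(-0.467100, -2.321900) → (-1.626117, 0.443087)
0.770000: (-1.626117, 0.443087); f=(-1.505418, -1.007321) → (-2.032580, 0.171110)
1.040000: (-2.032580, 0.171110); f=(-2.423469, -0.446036) → (-2.686917, 0.050681)
(x_1(1.31), x_2(1.31)) ≈ (-2.6869, 0.0507)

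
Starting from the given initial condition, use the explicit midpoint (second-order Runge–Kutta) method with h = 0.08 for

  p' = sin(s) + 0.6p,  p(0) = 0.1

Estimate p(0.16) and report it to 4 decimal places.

0.1232

Midpoint: k1 = f(s_n, p_n); k2 = f(s_n + h/2, p_n + (h/2)·k1); p_{n+1} = p_n + h·k2.
s=0.000000, p=0.100000:
  k1 = f(0.000000, 0.100000) = 0.060000
  k2 = f(0.040000, 0.102400) = 0.101429
  p ← 0.100000 + 0.08·0.101429 = 0.108114
s=0.080000, p=0.108114:
  k1 = f(0.080000, 0.108114) = 0.144783
  k2 = f(0.120000, 0.113906) = 0.188056
  p ← 0.108114 + 0.08·0.188056 = 0.123159
p(0.16) ≈ 0.1232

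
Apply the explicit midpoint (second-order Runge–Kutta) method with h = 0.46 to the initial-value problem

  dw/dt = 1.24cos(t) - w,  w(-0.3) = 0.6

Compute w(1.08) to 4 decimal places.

Midpoint: k1 = f(t_n, w_n); k2 = f(t_n + h/2, w_n + (h/2)·k1); w_{n+1} = w_n + h·k2.
t=-0.300000, w=0.600000:
  k1 = f(-0.300000, 0.600000) = 0.584617
  k2 = f(-0.070000, 0.734462) = 0.502501
  w ← 0.600000 + 0.46·0.502501 = 0.831151
t=0.160000, w=0.831151:
  k1 = f(0.160000, 0.831151) = 0.393011
  k2 = f(0.390000, 0.921543) = 0.225344
  w ← 0.831151 + 0.46·0.225344 = 0.934809
t=0.620000, w=0.934809:
  k1 = f(0.620000, 0.934809) = 0.074400
  k2 = f(0.850000, 0.951921) = -0.133542
  w ← 0.934809 + 0.46·(-0.133542) = 0.873380
w(1.08) ≈ 0.8734

0.8734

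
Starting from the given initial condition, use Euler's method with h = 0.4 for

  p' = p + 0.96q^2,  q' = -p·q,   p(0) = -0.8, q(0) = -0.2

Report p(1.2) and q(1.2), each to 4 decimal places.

-2.0720, -0.6120

Euler on (p,q): p_{n+1} = p_n + h·p', q_{n+1} = q_n + h·q'.
0.000000: (-0.800000, -0.200000); f=(-0.761600, -0.160000) → (-1.104640, -0.264000)
0.400000: (-1.104640, -0.264000); f=(-1.037732, -0.291625) → (-1.519733, -0.380650)
0.800000: (-1.519733, -0.380650); f=(-1.380634, -0.578486) → (-2.071986, -0.612044)
(p(1.2), q(1.2)) ≈ (-2.0720, -0.6120)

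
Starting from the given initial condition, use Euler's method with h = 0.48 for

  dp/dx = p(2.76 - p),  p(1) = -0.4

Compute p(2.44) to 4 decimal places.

Euler: p_{n+1} = p_n + h·f(x_n, p_n).
x=1.000000, p=-0.400000: f=-1.264000 → p ← -0.400000 + 0.48·(-1.264000) = -1.006720
x=1.480000, p=-1.006720: f=-3.792032 → p ← -1.006720 + 0.48·(-3.792032) = -2.826896
x=1.960000, p=-2.826896: f=-15.793570 → p ← -2.826896 + 0.48·(-15.793570) = -10.407809
p(2.44) ≈ -10.4078

-10.4078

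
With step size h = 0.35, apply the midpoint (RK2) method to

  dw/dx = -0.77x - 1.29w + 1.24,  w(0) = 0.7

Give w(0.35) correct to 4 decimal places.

0.7442

Midpoint: k1 = f(x_n, w_n); k2 = f(x_n + h/2, w_n + (h/2)·k1); w_{n+1} = w_n + h·k2.
x=0.000000, w=0.700000:
  k1 = f(0.000000, 0.700000) = 0.337000
  k2 = f(0.175000, 0.758975) = 0.126172
  w ← 0.700000 + 0.35·0.126172 = 0.744160
w(0.35) ≈ 0.7442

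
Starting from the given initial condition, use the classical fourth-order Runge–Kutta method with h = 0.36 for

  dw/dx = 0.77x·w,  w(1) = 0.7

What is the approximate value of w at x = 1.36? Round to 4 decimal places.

0.9708

RK4: k1 = f(x_n, w_n); k2 = f(x_n + h/2, w_n + (h/2)·k1); k3 = f(x_n + h/2, w_n + (h/2)·k2); k4 = f(x_n + h, w_n + h·k3); w_{n+1} = w_n + (h/6)·(k1 + 2k2 + 2k3 + k4).
x=1.000000, w=0.700000:
  k1 = f(1.000000, 0.700000) = 0.539000
  k2 = f(1.180000, 0.797020) = 0.724172
  k3 = f(1.180000, 0.830351) = 0.754457
  k4 = f(1.360000, 0.971604) = 1.017464
  w ← 0.700000 + (0.36/6)·(k1 + 2k2 + 2k3 + k4) = 0.970823
w(1.36) ≈ 0.9708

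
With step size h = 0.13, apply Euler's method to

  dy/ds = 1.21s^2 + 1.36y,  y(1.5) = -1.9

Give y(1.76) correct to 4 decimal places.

-1.7968

Euler: y_{n+1} = y_n + h·f(s_n, y_n).
s=1.500000, y=-1.900000: f=0.138500 → y ← -1.900000 + 0.13·0.138500 = -1.881995
s=1.630000, y=-1.881995: f=0.655336 → y ← -1.881995 + 0.13·0.655336 = -1.796801
y(1.76) ≈ -1.7968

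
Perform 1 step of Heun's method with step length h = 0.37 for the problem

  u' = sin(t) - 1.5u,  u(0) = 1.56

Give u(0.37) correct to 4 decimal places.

Heun: k1 = f(t_n, u_n); k2 = f(t_n + h, u_n + h·k1); u_{n+1} = u_n + (h/2)·(k1 + k2).
t=0.000000, u=1.560000:
  k1 = f(0.000000, 1.560000) = -2.340000
  k2 = f(0.370000, 0.694200) = -0.679685
  u ← 1.560000 + (0.37/2)·(-2.340000 + (-0.679685)) = 1.001358
u(0.37) ≈ 1.0014

1.0014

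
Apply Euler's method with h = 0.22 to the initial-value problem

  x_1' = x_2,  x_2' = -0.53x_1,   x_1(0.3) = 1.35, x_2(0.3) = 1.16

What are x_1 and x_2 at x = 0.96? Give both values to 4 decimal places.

2.0052, 0.6025

Euler on (x_1,x_2): x_1_{n+1} = x_1_n + h·x_1', x_2_{n+1} = x_2_n + h·x_2'.
0.300000: (1.350000, 1.160000); f=(1.160000, -0.715500) → (1.605200, 1.002590)
0.520000: (1.605200, 1.002590); f=(1.002590, -0.850756) → (1.825770, 0.815424)
0.740000: (1.825770, 0.815424); f=(0.815424, -0.967658) → (2.005163, 0.602539)
(x_1(0.96), x_2(0.96)) ≈ (2.0052, 0.6025)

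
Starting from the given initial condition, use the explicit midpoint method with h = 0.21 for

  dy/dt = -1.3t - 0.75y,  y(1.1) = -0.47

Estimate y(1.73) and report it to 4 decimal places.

Midpoint: k1 = f(t_n, y_n); k2 = f(t_n + h/2, y_n + (h/2)·k1); y_{n+1} = y_n + h·k2.
t=1.100000, y=-0.470000:
  k1 = f(1.100000, -0.470000) = -1.077500
  k2 = f(1.205000, -0.583137) = -1.129147
  y ← -0.470000 + 0.21·(-1.129147) = -0.707121
t=1.310000, y=-0.707121:
  k1 = f(1.310000, -0.707121) = -1.172659
  k2 = f(1.415000, -0.830250) = -1.216812
  y ← -0.707121 + 0.21·(-1.216812) = -0.962651
t=1.520000, y=-0.962651:
  k1 = f(1.520000, -0.962651) = -1.254011
  k2 = f(1.625000, -1.094323) = -1.291758
  y ← -0.962651 + 0.21·(-1.291758) = -1.233921
y(1.73) ≈ -1.2339

-1.2339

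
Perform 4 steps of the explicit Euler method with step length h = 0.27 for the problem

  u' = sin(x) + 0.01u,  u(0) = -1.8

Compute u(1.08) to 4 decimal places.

-1.4124

Euler: u_{n+1} = u_n + h·f(x_n, u_n).
x=0.000000, u=-1.800000: f=-0.018000 → u ← -1.800000 + 0.27·(-0.018000) = -1.804860
x=0.270000, u=-1.804860: f=0.248683 → u ← -1.804860 + 0.27·0.248683 = -1.737716
x=0.540000, u=-1.737716: f=0.496759 → u ← -1.737716 + 0.27·0.496759 = -1.603591
x=0.810000, u=-1.603591: f=0.708251 → u ← -1.603591 + 0.27·0.708251 = -1.412363
u(1.08) ≈ -1.4124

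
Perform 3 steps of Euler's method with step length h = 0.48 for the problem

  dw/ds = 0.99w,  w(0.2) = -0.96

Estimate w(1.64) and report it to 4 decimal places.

Euler: w_{n+1} = w_n + h·f(s_n, w_n).
s=0.200000, w=-0.960000: f=-0.950400 → w ← -0.960000 + 0.48·(-0.950400) = -1.416192
s=0.680000, w=-1.416192: f=-1.402030 → w ← -1.416192 + 0.48·(-1.402030) = -2.089166
s=1.160000, w=-2.089166: f=-2.068275 → w ← -2.089166 + 0.48·(-2.068275) = -3.081938
w(1.64) ≈ -3.0819

-3.0819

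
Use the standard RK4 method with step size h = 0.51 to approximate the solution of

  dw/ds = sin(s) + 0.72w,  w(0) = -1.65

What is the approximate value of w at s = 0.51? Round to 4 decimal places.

RK4: k1 = f(s_n, w_n); k2 = f(s_n + h/2, w_n + (h/2)·k1); k3 = f(s_n + h/2, w_n + (h/2)·k2); k4 = f(s_n + h, w_n + h·k3); w_{n+1} = w_n + (h/6)·(k1 + 2k2 + 2k3 + k4).
s=0.000000, w=-1.650000:
  k1 = f(0.000000, -1.650000) = -1.188000
  k2 = f(0.255000, -1.952940) = -1.153871
  k3 = f(0.255000, -1.944237) = -1.147605
  k4 = f(0.510000, -2.235279) = -1.121223
  w ← -1.650000 + (0.51/6)·(k1 + 2k2 + 2k3 + k4) = -2.237535
w(0.51) ≈ -2.2375

-2.2375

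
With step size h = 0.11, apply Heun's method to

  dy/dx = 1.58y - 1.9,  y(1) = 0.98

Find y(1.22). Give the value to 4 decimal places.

0.8880

Heun: k1 = f(x_n, y_n); k2 = f(x_n + h, y_n + h·k1); y_{n+1} = y_n + (h/2)·(k1 + k2).
x=1.000000, y=0.980000:
  k1 = f(1.000000, 0.980000) = -0.351600
  k2 = f(1.110000, 0.941324) = -0.412708
  y ← 0.980000 + (0.11/2)·(-0.351600 + (-0.412708)) = 0.937963
x=1.110000, y=0.937963:
  k1 = f(1.110000, 0.937963) = -0.418018
  k2 = f(1.220000, 0.891981) = -0.490670
  y ← 0.937963 + (0.11/2)·(-0.418018 + (-0.490670)) = 0.887985
y(1.22) ≈ 0.8880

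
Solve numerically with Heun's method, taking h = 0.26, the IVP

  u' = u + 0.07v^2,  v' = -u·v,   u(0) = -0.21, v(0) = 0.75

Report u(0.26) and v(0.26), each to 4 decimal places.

-0.2596, 0.7966

Heun on (u,v): k1 = f(s_n, state_n); k2 = f(s_n + h, state_n + h·k1); state_{n+1} = state_n + (h/2)·(k1 + k2).
0.000000: (-0.210000, 0.750000)
  k1 = (-0.170625, 0.157500)
  predictor → (-0.254362, 0.790950)
  k2 = (-0.210570, 0.201188)
  → (-0.259555, 0.796629)
(u(0.26), v(0.26)) ≈ (-0.2596, 0.7966)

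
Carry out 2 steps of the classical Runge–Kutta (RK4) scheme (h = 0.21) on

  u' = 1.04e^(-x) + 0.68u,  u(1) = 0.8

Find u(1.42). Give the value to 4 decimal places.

RK4: k1 = f(x_n, u_n); k2 = f(x_n + h/2, u_n + (h/2)·k1); k3 = f(x_n + h/2, u_n + (h/2)·k2); k4 = f(x_n + h, u_n + h·k3); u_{n+1} = u_n + (h/6)·(k1 + 2k2 + 2k3 + k4).
x=1.000000, u=0.800000:
  k1 = f(1.000000, 0.800000) = 0.926595
  k2 = f(1.105000, 0.897292) = 0.954618
  k3 = f(1.105000, 0.900235) = 0.956619
  k4 = f(1.210000, 1.000890) = 0.990730
  u ← 0.800000 + (0.21/6)·(k1 + 2k2 + 2k3 + k4) = 1.000893
x=1.210000, u=1.000893:
  k1 = f(1.210000, 1.000893) = 0.990732
  k2 = f(1.315000, 1.104920) = 1.030559
  k3 = f(1.315000, 1.109102) = 1.033402
  k4 = f(1.420000, 1.217907) = 1.079560
  u ← 1.000893 + (0.21/6)·(k1 + 2k2 + 2k3 + k4) = 1.217830
u(1.42) ≈ 1.2178

1.2178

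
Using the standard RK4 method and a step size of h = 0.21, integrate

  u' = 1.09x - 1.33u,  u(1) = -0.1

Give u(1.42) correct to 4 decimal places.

0.3740

RK4: k1 = f(x_n, u_n); k2 = f(x_n + h/2, u_n + (h/2)·k1); k3 = f(x_n + h/2, u_n + (h/2)·k2); k4 = f(x_n + h, u_n + h·k3); u_{n+1} = u_n + (h/6)·(k1 + 2k2 + 2k3 + k4).
x=1.000000, u=-0.100000:
  k1 = f(1.000000, -0.100000) = 1.223000
  k2 = f(1.105000, 0.028415) = 1.166658
  k3 = f(1.105000, 0.022499) = 1.174526
  k4 = f(1.210000, 0.146651) = 1.123855
  u ← -0.100000 + (0.21/6)·(k1 + 2k2 + 2k3 + k4) = 0.146023
x=1.210000, u=0.146023:
  k1 = f(1.210000, 0.146023) = 1.124690
  k2 = f(1.315000, 0.264115) = 1.082077
  k3 = f(1.315000, 0.259641) = 1.088028
  k4 = f(1.420000, 0.374509) = 1.049704
  u ← 0.146023 + (0.21/6)·(k1 + 2k2 + 2k3 + k4) = 0.374034
u(1.42) ≈ 0.3740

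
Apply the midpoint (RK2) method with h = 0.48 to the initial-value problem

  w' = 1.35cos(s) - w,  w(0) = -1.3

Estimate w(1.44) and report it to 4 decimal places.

Midpoint: k1 = f(s_n, w_n); k2 = f(s_n + h/2, w_n + (h/2)·k1); w_{n+1} = w_n + h·k2.
s=0.000000, w=-1.300000:
  k1 = f(0.000000, -1.300000) = 2.650000
  k2 = f(0.240000, -0.664000) = 1.975306
  w ← -1.300000 + 0.48·1.975306 = -0.351853
s=0.480000, w=-0.351853:
  k1 = f(0.480000, -0.351853) = 1.549296
  k2 = f(0.720000, 0.019978) = 0.994960
  w ← -0.351853 + 0.48·0.994960 = 0.125728
s=0.960000, w=0.125728:
  k1 = f(0.960000, 0.125728) = 0.648524
  k2 = f(1.200000, 0.281373) = 0.207809
  w ← 0.125728 + 0.48·0.207809 = 0.225476
w(1.44) ≈ 0.2255

0.2255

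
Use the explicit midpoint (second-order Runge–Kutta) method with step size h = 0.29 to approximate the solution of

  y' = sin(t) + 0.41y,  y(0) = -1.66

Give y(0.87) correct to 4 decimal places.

-1.9716

Midpoint: k1 = f(t_n, y_n); k2 = f(t_n + h/2, y_n + (h/2)·k1); y_{n+1} = y_n + h·k2.
t=0.000000, y=-1.660000:
  k1 = f(0.000000, -1.660000) = -0.680600
  k2 = f(0.145000, -1.758687) = -0.576569
  y ← -1.660000 + 0.29·(-0.576569) = -1.827205
t=0.290000, y=-1.827205:
  k1 = f(0.290000, -1.827205) = -0.463202
  k2 = f(0.435000, -1.894369) = -0.355281
  y ← -1.827205 + 0.29·(-0.355281) = -1.930237
t=0.580000, y=-1.930237:
  k1 = f(0.580000, -1.930237) = -0.243373
  k2 = f(0.725000, -1.965526) = -0.142730
  y ← -1.930237 + 0.29·(-0.142730) = -1.971628
y(0.87) ≈ -1.9716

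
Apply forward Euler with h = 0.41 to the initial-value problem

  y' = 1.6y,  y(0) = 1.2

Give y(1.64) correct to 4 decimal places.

Euler: y_{n+1} = y_n + h·f(x_n, y_n).
x=0.000000, y=1.200000: f=1.920000 → y ← 1.200000 + 0.41·1.920000 = 1.987200
x=0.410000, y=1.987200: f=3.179520 → y ← 1.987200 + 0.41·3.179520 = 3.290803
x=0.820000, y=3.290803: f=5.265285 → y ← 3.290803 + 0.41·5.265285 = 5.449570
x=1.230000, y=5.449570: f=8.719312 → y ← 5.449570 + 0.41·8.719312 = 9.024488
y(1.64) ≈ 9.0245

9.0245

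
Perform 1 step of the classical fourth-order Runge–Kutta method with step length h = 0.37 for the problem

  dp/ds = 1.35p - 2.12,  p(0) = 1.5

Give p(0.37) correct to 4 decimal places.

1.4544

RK4: k1 = f(s_n, p_n); k2 = f(s_n + h/2, p_n + (h/2)·k1); k3 = f(s_n + h/2, p_n + (h/2)·k2); k4 = f(s_n + h, p_n + h·k3); p_{n+1} = p_n + (h/6)·(k1 + 2k2 + 2k3 + k4).
s=0.000000, p=1.500000:
  k1 = f(0.000000, 1.500000) = -0.095000
  k2 = f(0.185000, 1.482425) = -0.118726
  k3 = f(0.185000, 1.478036) = -0.124652
  k4 = f(0.370000, 1.453879) = -0.157264
  p ← 1.500000 + (0.37/6)·(k1 + 2k2 + 2k3 + k4) = 1.454427
p(0.37) ≈ 1.4544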